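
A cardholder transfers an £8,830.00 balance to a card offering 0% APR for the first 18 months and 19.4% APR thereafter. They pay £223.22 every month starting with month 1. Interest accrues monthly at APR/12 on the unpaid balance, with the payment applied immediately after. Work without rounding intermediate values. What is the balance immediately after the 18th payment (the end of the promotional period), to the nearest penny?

£4,812.04

Promo months 1–18 at r₀ = 0%/12 = 0; months 19+ at r₁ = 19.4%/12 = 0.0161667.
After month 18 (no interest yet): B = £8,830.00 − 18·£223.22 = £4,812.04.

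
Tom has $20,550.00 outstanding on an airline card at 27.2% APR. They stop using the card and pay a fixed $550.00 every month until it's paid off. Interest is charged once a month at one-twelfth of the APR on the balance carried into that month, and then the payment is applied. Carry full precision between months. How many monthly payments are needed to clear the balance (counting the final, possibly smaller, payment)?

Monthly rate r = 27.2%/12 = 2.26667% = 0.0226667.
Recurrence: B ← B·(1+r) − $550.00.
Month 1: interest $465.80; balance after payment $20,465.80.
Month 2: interest $463.89; balance after payment $20,379.69.
Closed form: n = −ln(1 − rB₀/P)/ln(1+r) = −ln(0.15309)/ln(1.02267) ≈ 83.731, so the balance reaches zero during payment 84.

84 months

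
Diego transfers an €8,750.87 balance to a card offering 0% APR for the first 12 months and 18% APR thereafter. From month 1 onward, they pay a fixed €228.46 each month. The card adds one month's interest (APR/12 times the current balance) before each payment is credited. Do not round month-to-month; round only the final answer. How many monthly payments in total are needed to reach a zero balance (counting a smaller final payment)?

46 payments

Promo months 1–12 at r₀ = 0%/12 = 0; months 13+ at r₁ = 18%/12 = 0.015.
After month 12 (no interest yet): B = €8,750.87 − 12·€228.46 = €6,009.35.
Then at r₁ with €228.46/mo: n₂ = −ln(1 − r₁·B/P)/ln(1+r₁) ≈ 33.70 → 34 more payments.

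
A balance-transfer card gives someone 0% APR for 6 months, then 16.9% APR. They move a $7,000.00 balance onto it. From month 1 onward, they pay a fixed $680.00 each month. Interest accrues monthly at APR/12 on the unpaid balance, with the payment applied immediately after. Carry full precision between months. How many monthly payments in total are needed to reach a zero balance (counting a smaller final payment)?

11 months

Promo months 1–6 at r₀ = 0%/12 = 0; months 7+ at r₁ = 16.9%/12 = 0.0140833.
After month 6 (no interest yet): B = $7,000.00 − 6·$680.00 = $2,920.00.
Then at r₁ with $680.00/mo: n₂ = −ln(1 − r₁·B/P)/ln(1+r₁) ≈ 4.46 → 5 more payments.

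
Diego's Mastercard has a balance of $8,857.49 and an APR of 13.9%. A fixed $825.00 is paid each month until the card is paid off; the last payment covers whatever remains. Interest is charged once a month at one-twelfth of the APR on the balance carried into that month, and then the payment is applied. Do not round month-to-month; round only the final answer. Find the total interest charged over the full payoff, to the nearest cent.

Monthly rate r = 13.9%/12 = 1.15833% = 0.0115833.
Payoff takes n = ⌈−ln(1 − rB₀/P)/ln(1+r)⌉ = ⌈11.531⌉ = 12 payments; the last is $439.52.
Total paid = 11·$825.00 + $439.52 = $9,514.52.
Total interest = total paid − principal = $9,514.52 − $8,857.49 = $657.03.

$657.03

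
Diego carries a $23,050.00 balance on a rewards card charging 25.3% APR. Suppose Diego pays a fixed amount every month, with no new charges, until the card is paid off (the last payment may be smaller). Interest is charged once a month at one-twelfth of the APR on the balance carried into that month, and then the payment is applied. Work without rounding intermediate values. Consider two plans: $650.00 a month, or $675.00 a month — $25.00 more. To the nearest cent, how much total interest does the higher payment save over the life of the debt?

$1,718.53

Monthly rate r = 25.3%/12 = 2.10833% = 0.0210833.
At $650.00/mo: n = ⌈−ln(1 − rB₀/P)/ln(1+r)⌉ = 66 payments (last $646.73); total interest = total paid − $23,050.00 = $19,846.73.
At $675.00/mo: 62 payments (last $3.20); total interest $18,128.20.
Interest saved = $19,846.73 − $18,128.20 = $1,718.53.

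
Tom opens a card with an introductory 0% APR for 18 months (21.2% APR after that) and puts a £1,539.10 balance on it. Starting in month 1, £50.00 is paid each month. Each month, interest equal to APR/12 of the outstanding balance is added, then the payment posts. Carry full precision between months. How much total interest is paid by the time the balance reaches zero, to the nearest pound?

Promo months 1–18 at r₀ = 0%/12 = 0; months 19+ at r₁ = 21.2%/12 = 0.0176667.
After month 18 (no interest yet): B = £1,539.10 − 18·£50.00 = £639.10.
Then at r₁ with £50.00/mo: n₂ = −ln(1 − r₁·B/P)/ln(1+r₁) ≈ 14.62 → 15 more payments.
Total paid = 32·£50.00 + £30.86 = £1,630.86; interest = £1,630.86 − £1,539.10 = £91.76.

£92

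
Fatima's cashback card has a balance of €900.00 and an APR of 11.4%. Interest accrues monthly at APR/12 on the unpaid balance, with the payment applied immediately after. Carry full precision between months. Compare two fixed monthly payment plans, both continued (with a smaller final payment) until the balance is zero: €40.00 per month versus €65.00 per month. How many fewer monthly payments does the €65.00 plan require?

Monthly rate r = 11.4%/12 = 0.95% = 0.0095.
At €40.00/mo: n = ⌈−ln(1 − rB₀/P)/ln(1+r)⌉ = 26 payments (last €17.40); total interest = total paid − €900.00 = €117.40.
At €65.00/mo: 15 payments (last €59.56); total interest €69.56.
Payments saved = 26 − 15 = 11.

11 fewer payments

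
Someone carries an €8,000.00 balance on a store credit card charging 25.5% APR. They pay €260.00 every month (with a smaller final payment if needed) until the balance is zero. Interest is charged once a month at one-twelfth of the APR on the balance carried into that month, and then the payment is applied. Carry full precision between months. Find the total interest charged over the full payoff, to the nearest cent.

Monthly rate r = 25.5%/12 = 2.125% = 0.02125.
Payoff takes n = ⌈−ln(1 − rB₀/P)/ln(1+r)⌉ = ⌈50.452⌉ = 51 payments; the last is €118.19.
Total paid = 50·€260.00 + €118.19 = €13,118.19.
Total interest = total paid − principal = €13,118.19 − €8,000.00 = €5,118.19.

€5,118.19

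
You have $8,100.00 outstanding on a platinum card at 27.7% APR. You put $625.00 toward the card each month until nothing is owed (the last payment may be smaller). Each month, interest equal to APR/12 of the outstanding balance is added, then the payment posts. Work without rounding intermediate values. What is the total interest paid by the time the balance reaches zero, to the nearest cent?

Monthly rate r = 27.7%/12 = 2.30833% = 0.0230833.
Payoff takes n = ⌈−ln(1 − rB₀/P)/ln(1+r)⌉ = ⌈15.577⌉ = 16 payments; the last is $362.20.
Total paid = 15·$625.00 + $362.20 = $9,737.20.
Total interest = total paid − principal = $9,737.20 − $8,100.00 = $1,637.20.

$1,637.20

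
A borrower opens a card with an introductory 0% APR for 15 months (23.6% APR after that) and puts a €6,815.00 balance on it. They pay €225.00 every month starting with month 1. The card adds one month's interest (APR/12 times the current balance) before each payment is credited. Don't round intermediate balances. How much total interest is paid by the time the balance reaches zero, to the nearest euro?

€692

Promo months 1–15 at r₀ = 0%/12 = 0; months 16+ at r₁ = 23.6%/12 = 0.0196667.
After month 15 (no interest yet): B = €6,815.00 − 15·€225.00 = €3,440.00.
Then at r₁ with €225.00/mo: n₂ = −ln(1 − r₁·B/P)/ln(1+r₁) ≈ 18.36 → 19 more payments.
Total paid = 33·€225.00 + €82.36 = €7,507.36; interest = €7,507.36 − €6,815.00 = €692.36.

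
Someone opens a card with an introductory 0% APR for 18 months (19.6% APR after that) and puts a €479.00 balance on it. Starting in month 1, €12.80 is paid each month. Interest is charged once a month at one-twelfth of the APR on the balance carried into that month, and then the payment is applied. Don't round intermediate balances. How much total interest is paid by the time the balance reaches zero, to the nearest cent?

€52.90

Promo months 1–18 at r₀ = 0%/12 = 0; months 19+ at r₁ = 19.6%/12 = 0.0163333.
After month 18 (no interest yet): B = €479.00 − 18·€12.80 = €248.60.
Then at r₁ with €12.80/mo: n₂ = −ln(1 − r₁·B/P)/ln(1+r₁) ≈ 23.55 → 24 more payments.
Total paid = 41·€12.80 + €7.10 = €531.90; interest = €531.90 − €479.00 = €52.90.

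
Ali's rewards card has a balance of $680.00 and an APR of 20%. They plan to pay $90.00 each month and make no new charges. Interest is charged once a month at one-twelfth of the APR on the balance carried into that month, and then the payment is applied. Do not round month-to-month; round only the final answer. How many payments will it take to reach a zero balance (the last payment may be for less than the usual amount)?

Monthly rate r = 20%/12 = 1.66667% = 0.0166667.
Recurrence: B ← B·(1+r) − $90.00.
Month 1: interest $11.33; balance after payment $601.33.
Month 2: interest $10.02; balance after payment $521.36.
Closed form: n = −ln(1 − rB₀/P)/ln(1+r) = −ln(0.87407)/ln(1.01667) ≈ 8.143, so the balance reaches zero during payment 9.

9 months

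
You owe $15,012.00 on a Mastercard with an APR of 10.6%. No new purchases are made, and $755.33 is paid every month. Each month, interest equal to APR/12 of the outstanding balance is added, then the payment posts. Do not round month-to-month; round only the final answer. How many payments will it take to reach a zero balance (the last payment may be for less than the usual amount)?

Monthly rate r = 10.6%/12 = 0.883333% = 0.00883333.
Recurrence: B ← B·(1+r) − $755.33.
Month 1: interest $132.61; balance after payment $14,389.28.
Month 2: interest $127.11; balance after payment $13,761.05.
Closed form: n = −ln(1 − rB₀/P)/ln(1+r) = −ln(0.82444)/ln(1.00883) ≈ 21.951, so the balance reaches zero during payment 22.

22 payments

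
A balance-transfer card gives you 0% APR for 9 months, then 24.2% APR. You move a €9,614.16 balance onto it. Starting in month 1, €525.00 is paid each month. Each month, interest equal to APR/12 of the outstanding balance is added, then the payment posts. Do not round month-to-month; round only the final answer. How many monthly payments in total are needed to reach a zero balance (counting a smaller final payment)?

20 months

Promo months 1–9 at r₀ = 0%/12 = 0; months 10+ at r₁ = 24.2%/12 = 0.0201667.
After month 9 (no interest yet): B = €9,614.16 − 9·€525.00 = €4,889.16.
Then at r₁ with €525.00/mo: n₂ = −ln(1 − r₁·B/P)/ln(1+r₁) ≈ 10.42 → 11 more payments.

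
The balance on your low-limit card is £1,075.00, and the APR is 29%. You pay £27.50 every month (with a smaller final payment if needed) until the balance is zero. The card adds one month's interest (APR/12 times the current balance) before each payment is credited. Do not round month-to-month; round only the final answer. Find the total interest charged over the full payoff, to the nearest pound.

Monthly rate r = 29%/12 = 2.41667% = 0.0241667.
Payoff takes n = ⌈−ln(1 − rB₀/P)/ln(1+r)⌉ = ⌈121.232⌉ = 122 payments; the last is £6.43.
Total paid = 121·£27.50 + £6.43 = £3,333.93.
Total interest = total paid − principal = £3,333.93 − £1,075.00 = £2,258.93.

£2,259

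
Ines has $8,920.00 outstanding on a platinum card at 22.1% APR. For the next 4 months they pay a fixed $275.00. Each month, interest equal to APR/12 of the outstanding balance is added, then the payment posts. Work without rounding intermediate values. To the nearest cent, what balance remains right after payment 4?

Monthly rate r = 22.1%/12 = 1.84167% = 0.0184167.
Each month: B ← B·(1+r) − $275.00.
Month 1: interest $164.28; balance after payment $8,809.28.
Month 2: interest $162.24; balance after payment $8,696.51.
Month 3: interest $160.16; balance after payment $8,581.67.
Month 4: interest $158.05; balance after payment $8,464.72.

$8,464.72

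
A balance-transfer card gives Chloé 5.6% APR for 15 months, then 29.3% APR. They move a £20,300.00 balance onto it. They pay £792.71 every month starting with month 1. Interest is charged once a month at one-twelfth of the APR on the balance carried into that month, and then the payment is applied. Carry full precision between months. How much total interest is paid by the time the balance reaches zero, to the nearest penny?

£2,941.71

Promo months 1–15 at r₀ = 5.6%/12 = 0.00466667; months 16+ at r₁ = 29.3%/12 = 0.0244167.
After month 15: iterate B ← B·(1+r₀) − £792.71 for 15 months → £9,481.33.
Then at r₁ with £792.71/mo: n₂ = −ln(1 − r₁·B/P)/ln(1+r₁) ≈ 14.32 → 15 more payments.
Total paid = 29·£792.71 + £253.12 = £23,241.71; interest = £23,241.71 − £20,300.00 = £2,941.71.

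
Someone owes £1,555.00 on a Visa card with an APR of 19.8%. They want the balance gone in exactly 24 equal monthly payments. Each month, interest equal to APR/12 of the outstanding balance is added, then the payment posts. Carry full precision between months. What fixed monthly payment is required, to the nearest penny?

Monthly rate r = 19.8%/12 = 1.65% = 0.0165.
Level-payment amortization: P = B₀·r / (1 − (1+r)^(−n)) = 1555.00·0.0165 / (1 − 1.0165^(−24)).
Denominator 1 − (1+r)^(−24) = 0.324814964.
P = 25.6575 / 0.324814964 ≈ 78.99.

£78.99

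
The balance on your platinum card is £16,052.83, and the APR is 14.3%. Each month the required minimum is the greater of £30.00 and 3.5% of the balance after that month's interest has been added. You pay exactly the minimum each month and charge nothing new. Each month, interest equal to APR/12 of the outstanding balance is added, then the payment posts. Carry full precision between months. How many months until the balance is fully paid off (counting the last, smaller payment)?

159 months

Monthly rate r = 14.3%/12 = 1.19167% = 0.0119167.
While 3.5% of the post-interest balance exceeds £30.00, each month B ← (B·(1+r))·(1 − 0.035), i.e. B shrinks by the factor (1+r)·0.965 = 0.9765.
This holds for months 1–124. Entering month 125 the balance is £841.18; 3.5% of the post-interest balance is now below £30.00, so the flat £30.00 minimum applies from here.
From month 125 a fixed £30.00 at rate r clears £841.18 in 35 more payments. Total: 124 + 35 = 159 months.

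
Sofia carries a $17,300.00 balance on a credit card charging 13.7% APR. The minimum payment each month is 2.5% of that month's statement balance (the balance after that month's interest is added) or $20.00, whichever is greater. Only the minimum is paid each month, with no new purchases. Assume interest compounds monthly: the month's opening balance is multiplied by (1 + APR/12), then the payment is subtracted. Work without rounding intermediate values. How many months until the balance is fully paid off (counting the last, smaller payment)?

274 months

Monthly rate r = 13.7%/12 = 1.14167% = 0.0114167.
While 2.5% of the post-interest balance exceeds $20.00, each month B ← (B·(1+r))·(1 − 0.025), i.e. B shrinks by the factor (1+r)·0.975 = 0.98613.
This holds for months 1–221. Entering month 222 the balance is $789.99; 2.5% of the post-interest balance is now below $20.00, so the flat $20.00 minimum applies from here.
From month 222 a fixed $20.00 at rate r clears $789.99 in 53 more payments. Total: 221 + 53 = 274 months.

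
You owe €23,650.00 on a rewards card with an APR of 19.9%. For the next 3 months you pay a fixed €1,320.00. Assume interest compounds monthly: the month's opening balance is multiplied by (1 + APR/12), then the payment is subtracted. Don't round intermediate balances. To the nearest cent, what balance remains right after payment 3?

€20,820.17

Monthly rate r = 19.9%/12 = 1.65833% = 0.0165833.
Each month: B ← B·(1+r) − €1,320.00.
Month 1: interest €392.20; balance after payment €22,722.20.
Month 2: interest €376.81; balance after payment €21,779.01.
Month 3: interest €361.17; balance after payment €20,820.17.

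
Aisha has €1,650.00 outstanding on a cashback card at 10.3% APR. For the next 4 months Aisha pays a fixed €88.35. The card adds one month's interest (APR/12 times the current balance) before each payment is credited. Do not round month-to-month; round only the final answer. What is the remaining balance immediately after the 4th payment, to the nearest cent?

Monthly rate r = 10.3%/12 = 0.858333% = 0.00858333.
Each month: B ← B·(1+r) − €88.35.
Month 1: interest €14.16; balance after payment €1,575.81.
Month 2: interest €13.53; balance after payment €1,500.99.
Month 3: interest €12.88; balance after payment €1,425.52.
Month 4: interest €12.24; balance after payment €1,349.41.

€1,349.41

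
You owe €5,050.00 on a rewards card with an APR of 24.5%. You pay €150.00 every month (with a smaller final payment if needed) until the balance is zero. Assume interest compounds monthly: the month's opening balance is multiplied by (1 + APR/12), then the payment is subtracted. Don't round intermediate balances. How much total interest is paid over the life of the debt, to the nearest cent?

€3,579.62

Monthly rate r = 24.5%/12 = 2.04167% = 0.0204167.
Payoff takes n = ⌈−ln(1 − rB₀/P)/ln(1+r)⌉ = ⌈57.528⌉ = 58 payments; the last is €79.62.
Total paid = 57·€150.00 + €79.62 = €8,629.62.
Total interest = total paid − principal = €8,629.62 − €5,050.00 = €3,579.62.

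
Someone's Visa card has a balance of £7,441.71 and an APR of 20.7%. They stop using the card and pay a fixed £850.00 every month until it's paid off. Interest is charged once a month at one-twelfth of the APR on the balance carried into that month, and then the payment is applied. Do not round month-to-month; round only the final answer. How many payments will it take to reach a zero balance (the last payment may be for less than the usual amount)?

10 months

Monthly rate r = 20.7%/12 = 1.725% = 0.01725.
Recurrence: B ← B·(1+r) − £850.00.
Month 1: interest £128.37; balance after payment £6,720.08.
Month 2: interest £115.92; balance after payment £5,986.00.
Closed form: n = −ln(1 − rB₀/P)/ln(1+r) = −ln(0.84898)/ln(1.01725) ≈ 9.573, so the balance reaches zero during payment 10.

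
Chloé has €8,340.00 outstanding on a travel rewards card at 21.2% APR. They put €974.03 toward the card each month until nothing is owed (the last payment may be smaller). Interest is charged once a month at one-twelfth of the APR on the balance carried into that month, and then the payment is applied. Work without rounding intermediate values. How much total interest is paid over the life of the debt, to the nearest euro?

Monthly rate r = 21.2%/12 = 1.76667% = 0.0176667.
Payoff takes n = ⌈−ln(1 − rB₀/P)/ln(1+r)⌉ = ⌈9.365⌉ = 10 payments; the last is €357.97.
Total paid = 9·€974.03 + €357.97 = €9,124.24.
Total interest = total paid − principal = €9,124.24 − €8,340.00 = €784.24.

€784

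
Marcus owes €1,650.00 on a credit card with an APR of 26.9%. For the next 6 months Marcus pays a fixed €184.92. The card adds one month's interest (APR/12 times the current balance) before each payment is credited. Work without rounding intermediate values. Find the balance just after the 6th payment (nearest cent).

€711.15

Monthly rate r = 26.9%/12 = 2.24167% = 0.0224167.
Each month: B ← B·(1+r) − €184.92.
Month 1: interest €36.99; balance after payment €1,502.07.
Month 2: interest €33.67; balance after payment €1,350.82.
Month 3: interest €30.28; balance after payment €1,196.18.
Month 4: interest €26.81; balance after payment €1,038.07.
Month 5: interest €23.27; balance after payment €876.42.
Month 6: interest €19.65; balance after payment €711.15.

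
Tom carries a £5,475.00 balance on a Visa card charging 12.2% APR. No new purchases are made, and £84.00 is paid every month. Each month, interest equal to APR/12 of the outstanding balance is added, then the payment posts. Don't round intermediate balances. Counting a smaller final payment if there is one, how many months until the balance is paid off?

Monthly rate r = 12.2%/12 = 1.01667% = 0.0101667.
Recurrence: B ← B·(1+r) − £84.00.
Month 1: interest £55.66; balance after payment £5,446.66.
Month 2: interest £55.37; balance after payment £5,418.04.
Closed form: n = −ln(1 − rB₀/P)/ln(1+r) = −ln(0.33735)/ln(1.01017) ≈ 107.424, so the balance reaches zero during payment 108.

108 payments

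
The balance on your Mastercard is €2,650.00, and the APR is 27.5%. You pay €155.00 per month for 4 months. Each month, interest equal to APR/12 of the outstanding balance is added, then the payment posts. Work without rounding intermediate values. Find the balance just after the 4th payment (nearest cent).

Monthly rate r = 27.5%/12 = 2.29167% = 0.0229167.
Each month: B ← B·(1+r) − €155.00.
Month 1: interest €60.73; balance after payment €2,555.73.
Month 2: interest €58.57; balance after payment €2,459.30.
Month 3: interest €56.36; balance after payment €2,360.66.
Month 4: interest €54.10; balance after payment €2,259.76.

€2,259.76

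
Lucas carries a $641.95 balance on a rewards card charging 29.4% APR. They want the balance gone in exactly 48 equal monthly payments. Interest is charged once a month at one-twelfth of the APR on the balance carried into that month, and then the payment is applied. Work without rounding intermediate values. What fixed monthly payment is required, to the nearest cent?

Monthly rate r = 29.4%/12 = 2.45% = 0.0245.
Level-payment amortization: P = B₀·r / (1 − (1+r)^(−n)) = 641.95·0.0245 / (1 − 1.0245^(−48)).
Denominator 1 − (1+r)^(−48) = 0.687085428.
P = 15.7278 / 0.687085428 ≈ 22.89.

$22.89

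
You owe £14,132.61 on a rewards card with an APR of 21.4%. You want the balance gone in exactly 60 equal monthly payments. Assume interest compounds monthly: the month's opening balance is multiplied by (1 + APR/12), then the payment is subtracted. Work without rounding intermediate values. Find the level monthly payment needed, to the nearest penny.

£385.52

Monthly rate r = 21.4%/12 = 1.78333% = 0.0178333.
Level-payment amortization: P = B₀·r / (1 − (1+r)^(−n)) = 14132.61·0.0178333 / (1 − 1.01783^(−60)).
Denominator 1 − (1+r)^(−60) = 0.653741994.
P = 252.032 / 0.653741994 ≈ 385.52.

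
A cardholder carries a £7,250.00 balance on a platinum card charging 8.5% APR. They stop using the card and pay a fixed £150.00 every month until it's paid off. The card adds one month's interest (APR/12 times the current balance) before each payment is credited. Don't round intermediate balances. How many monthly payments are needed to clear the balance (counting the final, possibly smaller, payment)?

Monthly rate r = 8.5%/12 = 0.708333% = 0.00708333.
Recurrence: B ← B·(1+r) − £150.00.
Month 1: interest £51.35; balance after payment £7,151.35.
Month 2: interest £50.66; balance after payment £7,052.01.
Closed form: n = −ln(1 − rB₀/P)/ln(1+r) = −ln(0.65764)/ln(1.00708) ≈ 59.376, so the balance reaches zero during payment 60.

60 payments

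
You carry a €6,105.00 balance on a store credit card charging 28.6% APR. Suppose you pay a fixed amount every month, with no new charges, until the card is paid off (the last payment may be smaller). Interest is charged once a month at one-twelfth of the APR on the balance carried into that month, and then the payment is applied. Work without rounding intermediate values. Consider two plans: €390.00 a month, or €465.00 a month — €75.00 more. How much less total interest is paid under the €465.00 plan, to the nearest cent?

Monthly rate r = 28.6%/12 = 2.38333% = 0.0238333.
At €390.00/mo: n = ⌈−ln(1 − rB₀/P)/ln(1+r)⌉ = 20 payments (last €322.22); total interest = total paid − €6,105.00 = €1,627.22.
At €465.00/mo: 16 payments (last €434.30); total interest €1,304.30.
Interest saved = €1,627.22 − €1,304.30 = €322.92.

€322.92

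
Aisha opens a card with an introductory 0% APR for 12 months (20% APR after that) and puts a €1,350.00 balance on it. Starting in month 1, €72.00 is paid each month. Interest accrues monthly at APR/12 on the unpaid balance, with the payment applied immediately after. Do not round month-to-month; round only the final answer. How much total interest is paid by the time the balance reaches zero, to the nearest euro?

€34

Promo months 1–12 at r₀ = 0%/12 = 0; months 13+ at r₁ = 20%/12 = 0.0166667.
After month 12 (no interest yet): B = €1,350.00 − 12·€72.00 = €486.00.
Then at r₁ with €72.00/mo: n₂ = −ln(1 − r₁·B/P)/ln(1+r₁) ≈ 7.22 → 8 more payments.
Total paid = 19·€72.00 + €15.97 = €1,383.97; interest = €1,383.97 − €1,350.00 = €33.97.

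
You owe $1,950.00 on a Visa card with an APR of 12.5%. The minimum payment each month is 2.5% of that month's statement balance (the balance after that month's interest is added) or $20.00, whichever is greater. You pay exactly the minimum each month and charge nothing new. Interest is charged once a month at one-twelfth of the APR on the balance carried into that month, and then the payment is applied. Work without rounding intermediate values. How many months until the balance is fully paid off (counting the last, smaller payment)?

112 months

Monthly rate r = 12.5%/12 = 1.04167% = 0.0104167.
While 2.5% of the post-interest balance exceeds $20.00, each month B ← (B·(1+r))·(1 − 0.025), i.e. B shrinks by the factor (1+r)·0.975 = 0.98516.
This holds for months 1–61. Entering month 62 the balance is $783.15; 2.5% of the post-interest balance is now below $20.00, so the flat $20.00 minimum applies from here.
From month 62 a fixed $20.00 at rate r clears $783.15 in 51 more payments. Total: 61 + 51 = 112 months.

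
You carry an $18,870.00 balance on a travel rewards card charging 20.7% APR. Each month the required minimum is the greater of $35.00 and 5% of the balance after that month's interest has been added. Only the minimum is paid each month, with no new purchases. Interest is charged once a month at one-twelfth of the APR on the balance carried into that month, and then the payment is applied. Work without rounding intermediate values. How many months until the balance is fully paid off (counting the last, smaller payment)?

Monthly rate r = 20.7%/12 = 1.725% = 0.01725.
While 5% of the post-interest balance exceeds $35.00, each month B ← (B·(1+r))·(1 − 0.05), i.e. B shrinks by the factor (1+r)·0.95 = 0.96639.
This holds for months 1–97. Entering month 98 the balance is $684.62; 5% of the post-interest balance is now below $35.00, so the flat $35.00 minimum applies from here.
From month 98 a fixed $35.00 at rate r clears $684.62 in 25 more payments. Total: 97 + 25 = 122 months.

122 months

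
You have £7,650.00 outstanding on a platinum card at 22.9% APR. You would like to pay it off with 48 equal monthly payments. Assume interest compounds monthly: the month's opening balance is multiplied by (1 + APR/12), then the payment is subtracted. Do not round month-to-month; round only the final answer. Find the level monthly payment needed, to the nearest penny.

£244.77

Monthly rate r = 22.9%/12 = 1.90833% = 0.0190833.
Level-payment amortization: P = B₀·r / (1 − (1+r)^(−n)) = 7650.00·0.0190833 / (1 − 1.01908^(−48)).
Denominator 1 − (1+r)^(−48) = 0.596415526.
P = 145.987 / 0.596415526 ≈ 244.77.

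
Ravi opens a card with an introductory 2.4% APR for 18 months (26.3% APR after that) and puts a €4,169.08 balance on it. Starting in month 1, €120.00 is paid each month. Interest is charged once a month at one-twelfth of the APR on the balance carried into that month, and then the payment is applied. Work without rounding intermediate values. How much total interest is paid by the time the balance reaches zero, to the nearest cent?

Promo months 1–18 at r₀ = 2.4%/12 = 0.002; months 19+ at r₁ = 26.3%/12 = 0.0219167.
After month 18: iterate B ← B·(1+r₀) − €120.00 for 18 months → €2,124.63.
Then at r₁ with €120.00/mo: n₂ = −ln(1 − r₁·B/P)/ln(1+r₁) ≈ 22.65 → 23 more payments.
Total paid = 40·€120.00 + €78.51 = €4,878.51; interest = €4,878.51 − €4,169.08 = €709.43.

€709.43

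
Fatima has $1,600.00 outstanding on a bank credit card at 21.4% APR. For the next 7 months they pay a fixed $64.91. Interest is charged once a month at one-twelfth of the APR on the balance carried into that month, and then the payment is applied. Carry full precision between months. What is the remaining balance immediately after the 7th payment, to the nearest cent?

$1,331.33

Monthly rate r = 21.4%/12 = 1.78333% = 0.0178333.
Each month: B ← B·(1+r) − $64.91.
Month 1: interest $28.53; balance after payment $1,563.62.
Month 2: interest $27.88; balance after payment $1,526.60.
Month 3: interest $27.22; balance after payment $1,488.91.
Month 4: interest $26.55; balance after payment $1,450.55.
Month 5: interest $25.87; balance after payment $1,411.51.
Month 6: interest $25.17; balance after payment $1,371.77.
Month 7: interest $24.46; balance after payment $1,331.33.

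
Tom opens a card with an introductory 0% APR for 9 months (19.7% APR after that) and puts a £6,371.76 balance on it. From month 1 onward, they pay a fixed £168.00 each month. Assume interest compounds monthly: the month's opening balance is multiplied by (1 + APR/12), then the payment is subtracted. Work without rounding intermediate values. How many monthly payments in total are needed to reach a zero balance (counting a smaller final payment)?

Promo months 1–9 at r₀ = 0%/12 = 0; months 10+ at r₁ = 19.7%/12 = 0.0164167.
After month 9 (no interest yet): B = £6,371.76 − 9·£168.00 = £4,859.76.
Then at r₁ with £168.00/mo: n₂ = −ln(1 − r₁·B/P)/ln(1+r₁) ≈ 39.56 → 40 more payments.

49 payments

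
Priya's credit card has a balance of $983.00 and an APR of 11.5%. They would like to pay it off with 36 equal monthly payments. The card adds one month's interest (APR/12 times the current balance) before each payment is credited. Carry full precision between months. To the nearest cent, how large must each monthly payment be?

$32.42

Monthly rate r = 11.5%/12 = 0.958333% = 0.00958333.
Level-payment amortization: P = B₀·r / (1 − (1+r)^(−n)) = 983.00·0.00958333 / (1 − 1.00958^(−36)).
Denominator 1 − (1+r)^(−36) = 0.29061534.
P = 9.42042 / 0.29061534 ≈ 32.42.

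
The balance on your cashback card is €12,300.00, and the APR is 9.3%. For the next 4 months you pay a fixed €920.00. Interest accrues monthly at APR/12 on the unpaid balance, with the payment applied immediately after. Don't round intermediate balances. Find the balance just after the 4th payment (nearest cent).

€8,962.75

Monthly rate r = 9.3%/12 = 0.775% = 0.00775.
Each month: B ← B·(1+r) − €920.00.
Month 1: interest €95.33; balance after payment €11,475.33.
Month 2: interest €88.93; balance after payment €10,644.26.
Month 3: interest €82.49; balance after payment €9,806.75.
Month 4: interest €76.00; balance after payment €8,962.75.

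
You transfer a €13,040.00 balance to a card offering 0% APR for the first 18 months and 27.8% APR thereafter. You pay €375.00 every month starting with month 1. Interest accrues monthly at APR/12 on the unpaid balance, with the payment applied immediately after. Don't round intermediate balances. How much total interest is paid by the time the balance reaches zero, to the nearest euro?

€1,767

Promo months 1–18 at r₀ = 0%/12 = 0; months 19+ at r₁ = 27.8%/12 = 0.0231667.
After month 18 (no interest yet): B = €13,040.00 − 18·€375.00 = €6,290.00.
Then at r₁ with €375.00/mo: n₂ = −ln(1 − r₁·B/P)/ln(1+r₁) ≈ 21.48 → 22 more payments.
Total paid = 39·€375.00 + €181.59 = €14,806.59; interest = €14,806.59 − €13,040.00 = €1,766.59.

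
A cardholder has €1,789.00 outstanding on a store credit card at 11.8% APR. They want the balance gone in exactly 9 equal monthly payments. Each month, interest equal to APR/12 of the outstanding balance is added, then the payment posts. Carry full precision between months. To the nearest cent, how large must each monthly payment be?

Monthly rate r = 11.8%/12 = 0.983333% = 0.00983333.
Level-payment amortization: P = B₀·r / (1 − (1+r)^(−n)) = 1789.00·0.00983333 / (1 − 1.00983^(−9)).
Denominator 1 − (1+r)^(−9) = 0.0843011242.
P = 17.5918 / 0.0843011242 ≈ 208.68.

€208.68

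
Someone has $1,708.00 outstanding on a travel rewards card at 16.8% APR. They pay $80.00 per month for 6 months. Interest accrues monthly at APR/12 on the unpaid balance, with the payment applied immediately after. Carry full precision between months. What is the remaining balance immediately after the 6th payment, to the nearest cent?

$1,359.47

Monthly rate r = 16.8%/12 = 1.4% = 0.014.
Each month: B ← B·(1+r) − $80.00.
Month 1: interest $23.91; balance after payment $1,651.91.
Month 2: interest $23.13; balance after payment $1,595.04.
Month 3: interest $22.33; balance after payment $1,537.37.
Month 4: interest $21.52; balance after payment $1,478.89.
Month 5: interest $20.70; balance after payment $1,419.60.
Month 6: interest $19.87; balance after payment $1,359.47.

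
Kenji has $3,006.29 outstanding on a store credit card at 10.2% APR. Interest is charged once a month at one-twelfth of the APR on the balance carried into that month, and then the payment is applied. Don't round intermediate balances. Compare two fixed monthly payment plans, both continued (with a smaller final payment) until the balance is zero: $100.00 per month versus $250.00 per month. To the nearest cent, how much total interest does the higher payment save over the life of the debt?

Monthly rate r = 10.2%/12 = 0.85% = 0.0085.
At $100.00/mo: n = ⌈−ln(1 − rB₀/P)/ln(1+r)⌉ = 35 payments (last $86.42); total interest = total paid − $3,006.29 = $480.13.
At $250.00/mo: 13 payments (last $184.94); total interest $178.65.
Interest saved = $480.13 − $178.65 = $301.48.

$301.48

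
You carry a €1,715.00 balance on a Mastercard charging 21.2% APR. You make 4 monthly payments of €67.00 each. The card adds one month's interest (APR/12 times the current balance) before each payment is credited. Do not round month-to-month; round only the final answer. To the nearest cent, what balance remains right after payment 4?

Monthly rate r = 21.2%/12 = 1.76667% = 0.0176667.
Each month: B ← B·(1+r) − €67.00.
Month 1: interest €30.30; balance after payment €1,678.30.
Month 2: interest €29.65; balance after payment €1,640.95.
Month 3: interest €28.99; balance after payment €1,602.94.
Month 4: interest €28.32; balance after payment €1,564.26.

€1,564.26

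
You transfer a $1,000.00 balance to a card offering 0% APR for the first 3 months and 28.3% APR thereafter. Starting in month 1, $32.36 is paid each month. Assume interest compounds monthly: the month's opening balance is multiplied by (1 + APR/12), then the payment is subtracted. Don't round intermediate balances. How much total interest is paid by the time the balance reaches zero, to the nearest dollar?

Promo months 1–3 at r₀ = 0%/12 = 0; months 4+ at r₁ = 28.3%/12 = 0.0235833.
After month 3 (no interest yet): B = $1,000.00 − 3·$32.36 = $902.92.
Then at r₁ with $32.36/mo: n₂ = −ln(1 − r₁·B/P)/ln(1+r₁) ≈ 46.03 → 47 more payments.
Total paid = 49·$32.36 + $1.12 = $1,586.76; interest = $1,586.76 − $1,000.00 = $586.76.

$587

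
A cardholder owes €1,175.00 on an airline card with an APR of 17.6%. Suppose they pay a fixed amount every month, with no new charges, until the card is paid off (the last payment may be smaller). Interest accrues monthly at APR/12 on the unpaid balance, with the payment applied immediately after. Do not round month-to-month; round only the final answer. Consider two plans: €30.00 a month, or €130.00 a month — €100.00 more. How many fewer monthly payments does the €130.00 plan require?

49 fewer payments

Monthly rate r = 17.6%/12 = 1.46667% = 0.0146667.
At €30.00/mo: n = ⌈−ln(1 − rB₀/P)/ln(1+r)⌉ = 59 payments (last €20.39); total interest = total paid − €1,175.00 = €585.39.
At €130.00/mo: 10 payments (last €99.92); total interest €94.92.
Payments saved = 59 − 10 = 49.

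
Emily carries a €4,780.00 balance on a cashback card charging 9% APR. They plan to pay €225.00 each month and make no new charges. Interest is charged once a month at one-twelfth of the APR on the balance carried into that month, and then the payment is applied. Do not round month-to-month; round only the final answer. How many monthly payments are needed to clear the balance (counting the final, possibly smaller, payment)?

Monthly rate r = 9%/12 = 0.75% = 0.0075.
Recurrence: B ← B·(1+r) − €225.00.
Month 1: interest €35.85; balance after payment €4,590.85.
Month 2: interest €34.43; balance after payment €4,400.28.
Closed form: n = −ln(1 − rB₀/P)/ln(1+r) = −ln(0.84067)/ln(1.0075) ≈ 23.228, so the balance reaches zero during payment 24.

24 payments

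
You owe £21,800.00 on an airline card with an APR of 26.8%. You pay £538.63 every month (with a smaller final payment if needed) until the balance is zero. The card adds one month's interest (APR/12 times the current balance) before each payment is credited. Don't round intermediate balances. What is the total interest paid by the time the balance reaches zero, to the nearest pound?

Monthly rate r = 26.8%/12 = 2.23333% = 0.0223333.
Payoff takes n = ⌈−ln(1 − rB₀/P)/ln(1+r)⌉ = ⌈106.048⌉ = 107 payments; the last is £26.16.
Total paid = 106·£538.63 + £26.16 = £57,120.94.
Total interest = total paid − principal = £57,120.94 − £21,800.00 = £35,320.94.

£35,321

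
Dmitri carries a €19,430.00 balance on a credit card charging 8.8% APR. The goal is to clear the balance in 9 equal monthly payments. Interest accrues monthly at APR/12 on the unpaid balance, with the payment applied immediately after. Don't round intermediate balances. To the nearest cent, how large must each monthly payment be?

Monthly rate r = 8.8%/12 = 0.733333% = 0.00733333.
Level-payment amortization: P = B₀·r / (1 − (1+r)^(−n)) = 19430.00·0.00733333 / (1 − 1.00733^(−9)).
Denominator 1 − (1+r)^(−9) = 0.0636436664.
P = 142.487 / 0.0636436664 ≈ 2238.82.

€2,238.82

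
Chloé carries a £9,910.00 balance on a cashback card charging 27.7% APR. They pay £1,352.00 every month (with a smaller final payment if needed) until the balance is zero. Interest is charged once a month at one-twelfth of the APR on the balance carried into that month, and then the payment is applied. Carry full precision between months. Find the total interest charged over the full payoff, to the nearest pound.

Monthly rate r = 27.7%/12 = 2.30833% = 0.0230833.
Payoff takes n = ⌈−ln(1 − rB₀/P)/ln(1+r)⌉ = ⌈8.123⌉ = 9 payments; the last is £167.33.
Total paid = 8·£1,352.00 + £167.33 = £10,983.33.
Total interest = total paid − principal = £10,983.33 − £9,910.00 = £1,073.33.

£1,073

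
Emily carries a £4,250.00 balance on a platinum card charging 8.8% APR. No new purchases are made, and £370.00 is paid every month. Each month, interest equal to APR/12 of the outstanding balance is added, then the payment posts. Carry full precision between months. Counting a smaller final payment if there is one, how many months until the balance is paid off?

Monthly rate r = 8.8%/12 = 0.733333% = 0.00733333.
Recurrence: B ← B·(1+r) − £370.00.
Month 1: interest £31.17; balance after payment £3,911.17.
Month 2: interest £28.68; balance after payment £3,569.85.
Closed form: n = −ln(1 − rB₀/P)/ln(1+r) = −ln(0.91577)/ln(1.00733) ≈ 12.043, so the balance reaches zero during payment 13.

13 payments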